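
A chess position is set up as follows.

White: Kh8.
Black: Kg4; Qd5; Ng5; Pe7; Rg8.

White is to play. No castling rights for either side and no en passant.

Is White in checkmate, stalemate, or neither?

White to move; white king on h8.
In check: yes, from the black rook on g8.
King squares — g7: attacked by Rg8; h7: attacked by Ng5; g8: attacked by Qd5.
Legal moves for White: none.
In check with no legal moves → checkmate.

checkmate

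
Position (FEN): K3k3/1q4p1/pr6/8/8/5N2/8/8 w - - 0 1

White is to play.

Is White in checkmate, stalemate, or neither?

White to move; white king on a8.
In check: yes, from the black queen on b7.
King squares — a7: attacked by Qb7; b7: attacked by Rb6; b8: attacked by Qb7.
Legal moves for White: none.
In check with no legal moves → checkmate.

checkmate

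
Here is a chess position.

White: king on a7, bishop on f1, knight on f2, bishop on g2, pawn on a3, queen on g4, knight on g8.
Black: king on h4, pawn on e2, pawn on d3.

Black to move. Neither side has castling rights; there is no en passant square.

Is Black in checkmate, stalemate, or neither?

Black to move; black king on h4.
In check: yes, from the white queen on g4.
King squares — g3: attacked by Qg4; h3: attacked by Nf2; g4: attacked by Nf2; g5: attacked by Qg4; h5: attacked by Qg4.
Legal moves for Black: none.
In check with no legal moves → checkmate.

checkmate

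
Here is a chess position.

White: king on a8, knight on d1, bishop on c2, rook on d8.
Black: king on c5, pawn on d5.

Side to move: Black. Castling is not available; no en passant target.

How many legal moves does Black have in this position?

Black to move; king on c5.
In check: no.
Legal moves: Kc6, Kb6, Kb5, Kd4, Kc4, Kb4, d4.
Count: 7.

7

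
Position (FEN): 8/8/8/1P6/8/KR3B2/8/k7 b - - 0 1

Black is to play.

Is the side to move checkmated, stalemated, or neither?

stalemate

Black to move; black king on a1.
In check: no.
King squares — b1: attacked by Rb3; a2: attacked by Ka3; b2: attacked by Ka3.
Legal moves for Black: none.
Not in check and no legal moves → stalemate.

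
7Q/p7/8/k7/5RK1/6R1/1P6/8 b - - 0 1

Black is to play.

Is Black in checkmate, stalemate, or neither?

neither

Black to move; black king on a5.
In check: no.
Legal moves for Black: Kb6, Ka6, Kb5, a6.
Black has 4 legal moves and is not in check → neither.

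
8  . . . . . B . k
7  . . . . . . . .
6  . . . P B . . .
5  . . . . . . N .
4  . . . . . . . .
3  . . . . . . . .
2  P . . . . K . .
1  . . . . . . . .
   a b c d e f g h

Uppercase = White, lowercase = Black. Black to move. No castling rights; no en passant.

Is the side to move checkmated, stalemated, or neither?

stalemate

Black to move; black king on h8.
In check: no.
King squares — g7: attacked by Bf8; h7: attacked by Ng5; g8: attacked by Be6.
Legal moves for Black: none.
Not in check and no legal moves → stalemate.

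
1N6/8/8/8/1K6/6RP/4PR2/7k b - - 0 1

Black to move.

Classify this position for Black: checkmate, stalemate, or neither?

Black to move; black king on h1.
In check: no.
King squares — g1: attacked by Rg3; g2: attacked by Rf2; h2: attacked by Rf2.
Legal moves for Black: none.
Not in check and no legal moves → stalemate.

stalemate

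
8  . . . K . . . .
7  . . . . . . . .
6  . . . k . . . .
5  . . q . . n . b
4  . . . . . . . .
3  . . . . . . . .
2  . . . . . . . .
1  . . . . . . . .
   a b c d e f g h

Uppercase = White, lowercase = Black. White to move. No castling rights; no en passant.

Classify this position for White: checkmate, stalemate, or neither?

White to move; white king on d8.
In check: no.
King squares — c7: attacked by Qc5; d7: attacked by Kd6; e7: attacked by Nf5; c8: attacked by Qc5; e8: attacked by Bh5.
Legal moves for White: none.
Not in check and no legal moves → stalemate.

stalemate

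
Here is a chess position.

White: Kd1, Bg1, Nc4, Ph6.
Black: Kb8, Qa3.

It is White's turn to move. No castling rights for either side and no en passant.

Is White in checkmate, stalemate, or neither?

neither

White to move; white king on d1.
In check: no.
Legal moves for White include: Nd6, Nb6, Ne5, Na5, Ne3, Nxa3, Nd2, Nb2, Ba7+, Bb6, Bc5, Bd4, Be3, Bh2+, Bf2, Ke2, Kd2, Kc2, ... (list truncated; more exist).
White has legal moves and is not in check → neither.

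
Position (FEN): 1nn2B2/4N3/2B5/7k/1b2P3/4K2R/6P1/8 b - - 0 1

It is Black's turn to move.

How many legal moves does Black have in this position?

2

Black to move; king on h5.
In check: yes, from the white rook on h3.
Legal moves: Kg5, Kg4.
Count: 2.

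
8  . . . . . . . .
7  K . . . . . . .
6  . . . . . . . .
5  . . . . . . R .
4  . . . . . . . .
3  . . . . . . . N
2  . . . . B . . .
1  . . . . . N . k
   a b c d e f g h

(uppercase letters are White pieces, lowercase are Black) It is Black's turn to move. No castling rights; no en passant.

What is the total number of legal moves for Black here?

0

Black to move; king on h1.
In check: no.
Legal moves: none.
Count: 0.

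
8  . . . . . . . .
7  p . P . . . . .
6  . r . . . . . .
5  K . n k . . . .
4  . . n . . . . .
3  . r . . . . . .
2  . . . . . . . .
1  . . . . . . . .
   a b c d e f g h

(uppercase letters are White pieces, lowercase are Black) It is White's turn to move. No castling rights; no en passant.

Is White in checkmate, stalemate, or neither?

checkmate

White to move; white king on a5.
In check: yes, from the black knight on c4.
King squares — a4: attacked by Nc5; b4: attacked by Rb3; b5: attacked by Rb3; a6: attacked by Nc5; b6: attacked by Rb3.
Legal moves for White: none.
In check with no legal moves → checkmate.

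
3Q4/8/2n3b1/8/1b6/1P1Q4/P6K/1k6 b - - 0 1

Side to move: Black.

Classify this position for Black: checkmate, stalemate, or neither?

Black to move; black king on b1.
In check: yes, from the white queen on d3.
King squares — a1: available; c1: available; a2: available; b2: available; c2: attacked by Qd3.
Legal moves for Black: Kb2, Kxa2, Kc1, Ka1, Bxd3.
Black is in check but has 5 legal moves → neither.

neither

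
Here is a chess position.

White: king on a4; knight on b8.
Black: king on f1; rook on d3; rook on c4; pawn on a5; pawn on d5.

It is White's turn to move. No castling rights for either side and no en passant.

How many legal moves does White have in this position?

White to move; king on a4.
In check: yes, from the black rook on c4.
Legal moves: Kb5, Kxa5.
Count: 2.

2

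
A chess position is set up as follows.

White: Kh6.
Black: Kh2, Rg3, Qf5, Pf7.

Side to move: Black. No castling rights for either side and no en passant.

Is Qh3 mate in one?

yes

After Qh3: white king on h6; in check: yes, from the black queen on h3.
King squares — g5: attacked by Rg3; h5: attacked by Qh3; g6: attacked by Rg3; g7: attacked by Rg3; h7: attacked by Qh3.
White has no legal moves → checkmate.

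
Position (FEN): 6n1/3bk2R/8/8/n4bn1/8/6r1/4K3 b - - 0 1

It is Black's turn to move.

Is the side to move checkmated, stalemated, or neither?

Black to move; black king on e7.
In check: yes, from the white rook on h7.
Legal moves for Black: Kf8, Ke8, Kd8, Kf6, Ke6, Kd6.
Black is in check but has 6 legal moves → neither.

neither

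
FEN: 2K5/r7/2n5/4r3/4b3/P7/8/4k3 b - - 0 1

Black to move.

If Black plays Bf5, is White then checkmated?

yes

After Bf5: white king on c8; in check: yes, from the black bishop on f5.
King squares — b7: attacked by Ra7; c7: attacked by Ra7; d7: attacked by Bf5; b8: attacked by Nc6; d8: attacked by Nc6.
White has no legal moves → checkmate.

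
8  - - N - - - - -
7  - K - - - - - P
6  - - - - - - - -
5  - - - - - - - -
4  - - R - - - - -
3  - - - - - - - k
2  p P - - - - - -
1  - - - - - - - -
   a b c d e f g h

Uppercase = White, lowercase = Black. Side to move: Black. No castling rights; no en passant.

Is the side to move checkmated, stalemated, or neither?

Black to move; black king on h3.
In check: no.
Legal moves for Black: Kg3, Kh2, Kg2, a1=Q, a1=R, a1=B, a1=N.
Black has 7 legal moves and is not in check → neither.

neither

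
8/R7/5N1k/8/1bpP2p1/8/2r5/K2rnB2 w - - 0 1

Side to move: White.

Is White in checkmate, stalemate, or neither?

checkmate

White to move; white king on a1.
In check: yes, from the black rook on d1.
King squares — b1: attacked by Rd1; a2: attacked by Rc2; b2: attacked by Rc2.
Legal moves for White: none.
In check with no legal moves → checkmate.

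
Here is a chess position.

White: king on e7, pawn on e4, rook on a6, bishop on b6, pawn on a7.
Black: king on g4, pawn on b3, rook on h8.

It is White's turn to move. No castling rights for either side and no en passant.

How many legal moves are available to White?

23

White to move; king on e7.
In check: no.
Legal moves: Kf7, Kd7, Kf6, Ke6, Kd6, Bd8, Bc7, Bc5, Ba5, Bd4, Be3, Bf2, Bg1, Ra5, Ra4, Ra3, Ra2, Ra1, a8=Q, a8=R, a8=B, a8=N, e5.
Count: 23.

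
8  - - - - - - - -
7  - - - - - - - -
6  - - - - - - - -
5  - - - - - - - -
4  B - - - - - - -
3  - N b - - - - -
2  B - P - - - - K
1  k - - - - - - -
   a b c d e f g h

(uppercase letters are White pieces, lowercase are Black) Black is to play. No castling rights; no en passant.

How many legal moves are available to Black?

2

Black to move; king on a1.
In check: yes, from the white knight on b3.
Legal moves: Kb2, Kxa2.
Count: 2.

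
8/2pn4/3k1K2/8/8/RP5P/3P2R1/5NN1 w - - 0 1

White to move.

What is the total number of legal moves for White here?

5

White to move; king on f6.
In check: yes, from the black knight on d7.
Legal moves: Kg7, Kf7, Kg6, Kg5, Kf5.
Count: 5.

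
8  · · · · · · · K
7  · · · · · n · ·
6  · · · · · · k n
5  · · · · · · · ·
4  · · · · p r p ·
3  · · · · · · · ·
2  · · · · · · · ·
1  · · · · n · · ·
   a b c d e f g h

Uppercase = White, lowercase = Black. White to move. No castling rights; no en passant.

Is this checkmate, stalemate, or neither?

White to move; white king on h8.
In check: yes, from the black knight on f7.
King squares — g7: attacked by Kg6; h7: attacked by Kg6; g8: attacked by Nh6.
Legal moves for White: none.
In check with no legal moves → checkmate.

checkmate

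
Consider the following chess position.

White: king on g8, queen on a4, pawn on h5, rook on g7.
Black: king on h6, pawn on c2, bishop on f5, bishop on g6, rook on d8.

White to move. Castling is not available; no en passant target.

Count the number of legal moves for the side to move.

1

White to move; king on g8.
In check: yes, from the black rook on d8.
Legal moves: Qe8.
Count: 1.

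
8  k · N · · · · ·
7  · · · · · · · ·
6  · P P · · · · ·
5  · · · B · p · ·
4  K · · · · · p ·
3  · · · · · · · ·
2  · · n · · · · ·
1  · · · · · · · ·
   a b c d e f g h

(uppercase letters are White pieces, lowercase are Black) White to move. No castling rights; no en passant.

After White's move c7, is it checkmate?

yes

After c7: black king on a8; in check: yes, from the white bishop on d5.
King squares — a7: attacked by Pb6; b7: attacked by Bd5; b8: attacked by Pc7.
Black has no legal moves → checkmate.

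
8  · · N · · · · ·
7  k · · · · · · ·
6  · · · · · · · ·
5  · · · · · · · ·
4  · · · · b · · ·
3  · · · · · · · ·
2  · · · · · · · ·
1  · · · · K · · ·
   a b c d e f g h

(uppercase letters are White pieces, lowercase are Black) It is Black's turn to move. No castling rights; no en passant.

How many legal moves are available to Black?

4

Black to move; king on a7.
In check: yes, from the white knight on c8.
Legal moves: Kb8, Ka8, Kb7, Ka6.
Count: 4.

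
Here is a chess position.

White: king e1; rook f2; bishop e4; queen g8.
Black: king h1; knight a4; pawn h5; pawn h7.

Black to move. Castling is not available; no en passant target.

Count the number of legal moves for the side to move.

0

Black to move; king on h1.
In check: yes, from the white bishop on e4.
Legal moves: none.
Count: 0.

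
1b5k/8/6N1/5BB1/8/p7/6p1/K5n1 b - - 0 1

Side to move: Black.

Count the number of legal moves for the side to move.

Black to move; king on h8.
In check: yes, from the white knight on g6.
Legal moves: Kg8, Kh7, Kg7.
Count: 3.

3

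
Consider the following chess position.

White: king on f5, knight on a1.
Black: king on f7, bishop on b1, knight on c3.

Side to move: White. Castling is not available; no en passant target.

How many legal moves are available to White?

5

White to move; king on f5.
In check: yes, from the black bishop on b1.
Legal moves: Kg5, Ke5, Kg4, Kf4, Nc2.
Count: 5.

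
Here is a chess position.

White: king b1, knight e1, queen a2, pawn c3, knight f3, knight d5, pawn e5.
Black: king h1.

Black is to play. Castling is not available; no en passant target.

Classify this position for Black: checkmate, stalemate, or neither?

Black to move; black king on h1.
In check: no.
King squares — g1: attacked by Nf3; g2: attacked by Ne1; h2: attacked by Qa2.
Legal moves for Black: none.
Not in check and no legal moves → stalemate.

stalemate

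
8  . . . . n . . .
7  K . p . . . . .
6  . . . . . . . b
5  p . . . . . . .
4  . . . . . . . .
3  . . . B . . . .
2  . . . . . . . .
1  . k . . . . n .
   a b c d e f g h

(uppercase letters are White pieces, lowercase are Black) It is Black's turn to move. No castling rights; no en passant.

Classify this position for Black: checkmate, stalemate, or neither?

Black to move; black king on b1.
In check: yes, from the white bishop on d3.
Legal moves for Black: Kb2, Ka2, Kc1, Ka1.
Black is in check but has 4 legal moves → neither.

neither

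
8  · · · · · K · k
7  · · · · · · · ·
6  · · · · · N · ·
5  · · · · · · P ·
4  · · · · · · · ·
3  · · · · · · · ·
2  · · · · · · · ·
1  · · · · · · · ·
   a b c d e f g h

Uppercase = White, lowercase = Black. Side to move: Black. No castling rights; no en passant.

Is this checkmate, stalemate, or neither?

Black to move; black king on h8.
In check: no.
King squares — g7: attacked by Kf8; h7: attacked by Nf6; g8: attacked by Nf6.
Legal moves for Black: none.
Not in check and no legal moves → stalemate.

stalemate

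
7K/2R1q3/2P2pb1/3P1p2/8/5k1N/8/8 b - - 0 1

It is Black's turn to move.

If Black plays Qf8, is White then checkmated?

yes

After Qf8: white king on h8; in check: yes, from the black queen on f8.
King squares — g7: attacked by Qf8; h7: attacked by Bg6; g8: attacked by Qf8.
White has no legal moves → checkmate.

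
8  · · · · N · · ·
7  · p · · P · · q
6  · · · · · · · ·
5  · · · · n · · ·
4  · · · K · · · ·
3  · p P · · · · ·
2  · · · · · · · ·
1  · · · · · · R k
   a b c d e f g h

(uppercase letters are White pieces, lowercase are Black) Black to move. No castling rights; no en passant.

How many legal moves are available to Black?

2

Black to move; king on h1.
In check: yes, from the white rook on g1.
Legal moves: Kh2, Kxg1.
Count: 2.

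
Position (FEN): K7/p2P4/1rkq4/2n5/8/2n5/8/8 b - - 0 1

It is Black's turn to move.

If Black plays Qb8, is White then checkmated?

After Qb8: white king on a8; in check: yes, from the black queen on b8.
King squares — a7: attacked by Qb8; b7: attacked by Nc5; b8: attacked by Rb6.
White has no legal moves → checkmate.

yes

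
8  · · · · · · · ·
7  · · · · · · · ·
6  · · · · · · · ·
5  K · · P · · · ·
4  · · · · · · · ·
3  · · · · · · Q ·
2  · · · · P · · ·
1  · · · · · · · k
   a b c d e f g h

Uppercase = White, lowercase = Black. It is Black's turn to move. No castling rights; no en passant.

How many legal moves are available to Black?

Black to move; king on h1.
In check: no.
Legal moves: none.
Count: 0.

0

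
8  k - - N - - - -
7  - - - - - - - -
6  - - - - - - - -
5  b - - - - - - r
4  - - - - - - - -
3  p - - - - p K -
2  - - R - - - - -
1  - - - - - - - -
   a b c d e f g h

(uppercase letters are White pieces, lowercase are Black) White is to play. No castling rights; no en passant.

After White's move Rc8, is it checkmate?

no

After Rc8: black king on a8; in check: yes, from the white rook on c8.
Black has 1 legal reply: Ka7.
In check but a legal move exists → not checkmate.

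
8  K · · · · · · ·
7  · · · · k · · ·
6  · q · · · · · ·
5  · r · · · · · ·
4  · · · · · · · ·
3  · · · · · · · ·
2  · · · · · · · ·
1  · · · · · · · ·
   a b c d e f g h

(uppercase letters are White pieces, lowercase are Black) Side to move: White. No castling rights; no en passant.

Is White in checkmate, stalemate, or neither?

White to move; white king on a8.
In check: no.
King squares — a7: attacked by Qb6; b7: attacked by Qb6; b8: attacked by Qb6.
Legal moves for White: none.
Not in check and no legal moves → stalemate.

stalemate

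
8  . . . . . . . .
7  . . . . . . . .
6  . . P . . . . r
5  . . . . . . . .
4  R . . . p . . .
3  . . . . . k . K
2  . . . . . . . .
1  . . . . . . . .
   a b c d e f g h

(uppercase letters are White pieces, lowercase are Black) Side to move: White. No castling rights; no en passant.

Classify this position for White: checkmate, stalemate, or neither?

White to move; white king on h3.
In check: yes, from the black rook on h6.
King squares — g2: attacked by Kf3; h2: attacked by Rh6; g3: attacked by Kf3; g4: attacked by Kf3; h4: attacked by Rh6.
Legal moves for White: none.
In check with no legal moves → checkmate.

checkmate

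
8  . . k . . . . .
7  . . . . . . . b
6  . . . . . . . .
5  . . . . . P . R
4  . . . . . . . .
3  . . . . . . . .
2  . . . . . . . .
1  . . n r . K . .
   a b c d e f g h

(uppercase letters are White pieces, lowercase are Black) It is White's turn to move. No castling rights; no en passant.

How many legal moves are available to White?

2

White to move; king on f1.
In check: yes, from the black rook on d1.
Legal moves: Kg2, Kf2.
Count: 2.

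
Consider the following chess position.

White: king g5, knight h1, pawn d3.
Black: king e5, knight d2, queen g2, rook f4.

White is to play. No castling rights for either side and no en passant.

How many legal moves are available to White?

3

White to move; king on g5.
In check: yes, from the black queen on g2.
Legal moves: Kh6, Kh5, Ng3.
Count: 3.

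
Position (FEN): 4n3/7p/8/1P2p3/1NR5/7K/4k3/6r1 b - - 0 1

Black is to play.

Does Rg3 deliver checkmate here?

After Rg3: white king on h3; in check: yes, from the black rook on g3.
White has 3 legal replies: Kh4, Kxg3, Kh2.
In check but a legal move exists → not checkmate.

no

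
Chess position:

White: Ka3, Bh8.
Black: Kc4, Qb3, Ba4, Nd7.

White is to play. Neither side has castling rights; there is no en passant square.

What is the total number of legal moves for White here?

White to move; king on a3.
In check: yes, from the black queen on b3.
Legal moves: none.
Count: 0.

0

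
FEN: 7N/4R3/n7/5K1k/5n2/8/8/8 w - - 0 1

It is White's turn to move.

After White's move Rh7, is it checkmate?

yes

After Rh7: black king on h5; in check: yes, from the white rook on h7.
King squares — g4: attacked by Kf5; h4: attacked by Rh7; g5: attacked by Kf5; g6: attacked by Kf5; h6: attacked by Rh7.
Black has no legal moves → checkmate.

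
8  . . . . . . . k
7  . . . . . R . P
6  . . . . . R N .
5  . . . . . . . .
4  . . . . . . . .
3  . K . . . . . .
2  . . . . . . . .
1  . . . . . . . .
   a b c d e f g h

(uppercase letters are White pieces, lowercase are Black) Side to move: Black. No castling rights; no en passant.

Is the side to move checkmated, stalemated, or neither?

checkmate

Black to move; black king on h8.
In check: yes, from the white knight on g6.
King squares — g7: attacked by Rf7; h7: attacked by Rf7; g8: attacked by Ph7.
Legal moves for Black: none.
In check with no legal moves → checkmate.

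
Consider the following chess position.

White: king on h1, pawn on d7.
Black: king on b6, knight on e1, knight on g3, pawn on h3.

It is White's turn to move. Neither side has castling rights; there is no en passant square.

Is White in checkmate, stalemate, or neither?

White to move; white king on h1.
In check: yes, from the black knight on g3.
Legal moves for White: Kh2, Kg1.
White is in check but has 2 legal moves → neither.

neither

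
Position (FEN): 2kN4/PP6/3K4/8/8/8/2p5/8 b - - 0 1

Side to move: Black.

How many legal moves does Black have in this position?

1

Black to move; king on c8.
In check: yes, from the white pawn on b7.
Legal moves: Kxd8.
Count: 1.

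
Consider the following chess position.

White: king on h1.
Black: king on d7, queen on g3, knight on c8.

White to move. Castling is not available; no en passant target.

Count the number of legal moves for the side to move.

0

White to move; king on h1.
In check: no.
Legal moves: none.
Count: 0.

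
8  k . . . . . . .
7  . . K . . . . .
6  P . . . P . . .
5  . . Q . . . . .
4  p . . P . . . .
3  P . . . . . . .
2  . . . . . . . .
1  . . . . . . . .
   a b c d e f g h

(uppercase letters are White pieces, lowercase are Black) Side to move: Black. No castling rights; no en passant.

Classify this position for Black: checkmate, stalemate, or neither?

Black to move; black king on a8.
In check: no.
King squares — a7: attacked by Qc5; b7: attacked by Pa6; b8: attacked by Kc7.
Legal moves for Black: none.
Not in check and no legal moves → stalemate.

stalemate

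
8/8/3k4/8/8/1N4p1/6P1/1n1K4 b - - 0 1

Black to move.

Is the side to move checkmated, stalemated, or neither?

neither

Black to move; black king on d6.
In check: no.
Legal moves for Black: Ke7, Kd7, Kc7, Ke6, Kc6, Ke5, Kd5, Nc3+, Na3, Nd2.
Black has 10 legal moves and is not in check → neither.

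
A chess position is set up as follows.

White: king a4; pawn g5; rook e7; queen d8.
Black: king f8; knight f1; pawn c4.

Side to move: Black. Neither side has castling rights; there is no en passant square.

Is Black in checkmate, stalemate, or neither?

Black to move; black king on f8.
In check: yes, from the white queen on d8.
King squares — e7: attacked by Qd8; f7: attacked by Re7; g7: attacked by Re7; e8: attacked by Re7; g8: attacked by Qd8.
Legal moves for Black: none.
In check with no legal moves → checkmate.

checkmate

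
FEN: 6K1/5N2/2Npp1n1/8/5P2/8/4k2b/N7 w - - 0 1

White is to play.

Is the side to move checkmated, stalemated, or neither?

White to move; white king on g8.
In check: no.
Legal moves for White include: Kh7, Kg7, Nh8, Nfd8, Nh6, Nxd6, Ng5, Nfe5, Ncd8, Nb8, Ne7, Na7, Nce5, Na5, Nd4+, Nb4, Nb3, Nc2, ... (list truncated; more exist).
White has legal moves and is not in check → neither.

neither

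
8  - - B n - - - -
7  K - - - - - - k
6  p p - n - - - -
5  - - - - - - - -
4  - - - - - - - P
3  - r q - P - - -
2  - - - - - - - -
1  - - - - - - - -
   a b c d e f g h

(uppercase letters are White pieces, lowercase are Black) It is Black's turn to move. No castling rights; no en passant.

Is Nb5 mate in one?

no

After Nb5: white king on a7; in check: yes, from the black knight on b5.
White has 4 legal replies: Kb8, Ka8, Kxb6, Kxa6.
In check but a legal move exists → not checkmate.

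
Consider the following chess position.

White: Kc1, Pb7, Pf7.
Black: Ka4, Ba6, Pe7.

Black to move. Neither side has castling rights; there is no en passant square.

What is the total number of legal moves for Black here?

Black to move; king on a4.
In check: no.
Legal moves: Bxb7, Bb5, Bc4, Bd3, Be2, Bf1, Kb5, Ka5, Kb4, Kb3, Ka3, e6, e5.
Count: 13.

13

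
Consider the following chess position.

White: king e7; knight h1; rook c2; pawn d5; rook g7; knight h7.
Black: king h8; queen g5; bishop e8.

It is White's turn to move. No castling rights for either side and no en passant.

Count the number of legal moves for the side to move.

7

White to move; king on e7.
In check: yes, from the black queen on g5.
Legal moves: Kf8, Kxe8, Ke6, Kd6, Nf6, Nxg5, Rxg5.
Count: 7.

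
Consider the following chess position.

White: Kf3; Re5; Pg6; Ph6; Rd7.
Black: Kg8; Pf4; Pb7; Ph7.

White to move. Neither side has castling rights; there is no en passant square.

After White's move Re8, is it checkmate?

After Re8: black king on g8; in check: yes, from the white rook on e8.
King squares — f7: attacked by Pg6; g7: attacked by Ph6; h7: own pawn; f8: attacked by Re8; h8: attacked by Re8.
Black has no legal moves → checkmate.

yes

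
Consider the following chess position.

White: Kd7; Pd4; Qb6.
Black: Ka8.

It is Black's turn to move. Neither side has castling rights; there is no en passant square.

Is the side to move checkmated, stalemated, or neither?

stalemate

Black to move; black king on a8.
In check: no.
King squares — a7: attacked by Qb6; b7: attacked by Qb6; b8: attacked by Qb6.
Legal moves for Black: none.
Not in check and no legal moves → stalemate.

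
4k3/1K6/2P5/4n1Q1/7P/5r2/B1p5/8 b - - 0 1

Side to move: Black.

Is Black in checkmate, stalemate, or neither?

Black to move; black king on e8.
In check: no.
Legal moves for Black include: Kf8, Nf7, Nd7, Ng6, Nxc6, Ng4, Nc4, Nd3, Rf8, Rf7+, Rf6, Rf5, Rf4, Rh3, Rg3, Re3, Rd3, Rc3, ... (list truncated; more exist).
Black has legal moves and is not in check → neither.

neither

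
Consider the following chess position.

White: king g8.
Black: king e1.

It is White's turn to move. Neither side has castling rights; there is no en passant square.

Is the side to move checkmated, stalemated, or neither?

White to move; white king on g8.
In check: no.
Legal moves for White: Kh8, Kf8, Kh7, Kg7, Kf7.
White has 5 legal moves and is not in check → neither.

neither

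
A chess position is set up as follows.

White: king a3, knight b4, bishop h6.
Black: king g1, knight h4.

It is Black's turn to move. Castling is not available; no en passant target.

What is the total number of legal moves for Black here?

9

Black to move; king on g1.
In check: no.
Legal moves: Ng6, Nf5, Nf3, Ng2, Kh2, Kg2, Kf2, Kh1, Kf1.
Count: 9.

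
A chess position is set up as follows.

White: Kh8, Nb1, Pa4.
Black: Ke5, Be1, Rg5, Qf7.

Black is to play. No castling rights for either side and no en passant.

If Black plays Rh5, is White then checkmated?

yes

After Rh5: white king on h8; in check: yes, from the black rook on h5.
King squares — g7: attacked by Qf7; h7: attacked by Rh5; g8: attacked by Qf7.
White has no legal moves → checkmate.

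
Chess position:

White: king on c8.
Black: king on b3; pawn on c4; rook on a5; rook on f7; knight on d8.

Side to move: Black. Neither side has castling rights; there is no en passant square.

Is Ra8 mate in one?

yes

After Ra8: white king on c8; in check: yes, from the black rook on a8.
King squares — b7: attacked by Rf7; c7: attacked by Rf7; d7: attacked by Rf7; b8: attacked by Ra8; d8: attacked by Ra8.
White has no legal moves → checkmate.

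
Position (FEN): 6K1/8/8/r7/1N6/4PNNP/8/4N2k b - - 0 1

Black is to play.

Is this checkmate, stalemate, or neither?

checkmate

Black to move; black king on h1.
In check: yes, from the white knight on g3.
King squares — g1: attacked by Nf3; g2: attacked by Ne1; h2: attacked by Nf3.
Legal moves for Black: none.
In check with no legal moves → checkmate.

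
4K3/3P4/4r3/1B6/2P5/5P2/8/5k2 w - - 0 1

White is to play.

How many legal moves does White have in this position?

3

White to move; king on e8.
In check: yes, from the black rook on e6.
Legal moves: Kf8, Kd8, Kf7.
Count: 3.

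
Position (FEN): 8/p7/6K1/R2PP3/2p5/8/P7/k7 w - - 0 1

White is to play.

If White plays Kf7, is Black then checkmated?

After Kf7: black king on a1; in check: no.
Black is not in check, so this cannot be checkmate.

no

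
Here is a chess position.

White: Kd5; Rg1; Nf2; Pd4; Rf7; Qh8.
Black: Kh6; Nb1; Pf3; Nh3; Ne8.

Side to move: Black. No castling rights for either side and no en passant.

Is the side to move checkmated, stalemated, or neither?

checkmate

Black to move; black king on h6.
In check: yes, from the white queen on h8.
King squares — g5: attacked by Rg1; h5: attacked by Qh8; g6: attacked by Rg1; g7: attacked by Rg1; h7: attacked by Rf7.
Legal moves for Black: none.
In check with no legal moves → checkmate.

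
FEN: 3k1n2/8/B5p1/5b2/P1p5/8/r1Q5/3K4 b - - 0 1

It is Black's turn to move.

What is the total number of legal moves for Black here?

22

Black to move; king on d8.
In check: no.
Legal moves: Nh7, Nd7, Ne6, Ke8, Ke7, Kd7, Kc7, Bc8, Bd7, Be6, Bg4+, Be4, Bh3, Bd3, Bxc2+, Rxa4, Ra3, Rxc2, Rb2, Ra1+, g5, c3.
Count: 22.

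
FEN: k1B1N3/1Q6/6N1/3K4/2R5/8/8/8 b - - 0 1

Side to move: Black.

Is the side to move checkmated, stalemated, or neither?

Black to move; black king on a8.
In check: yes, from the white queen on b7.
King squares — a7: attacked by Qb7; b7: attacked by Bc8; b8: attacked by Qb7.
Legal moves for Black: none.
In check with no legal moves → checkmate.

checkmate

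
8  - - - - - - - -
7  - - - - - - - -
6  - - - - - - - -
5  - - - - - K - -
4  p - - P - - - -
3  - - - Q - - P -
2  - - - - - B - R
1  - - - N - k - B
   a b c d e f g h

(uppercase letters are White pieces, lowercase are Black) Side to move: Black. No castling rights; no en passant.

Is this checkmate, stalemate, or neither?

checkmate

Black to move; black king on f1.
In check: yes, from the white queen on d3.
King squares — e1: attacked by Bf2; g1: attacked by Bf2; e2: attacked by Qd3; f2: attacked by Nd1; g2: attacked by Bh1.
Legal moves for Black: none.
In check with no legal moves → checkmate.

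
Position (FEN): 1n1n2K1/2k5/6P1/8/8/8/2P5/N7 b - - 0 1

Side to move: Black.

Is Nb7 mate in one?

no

After Nb7: white king on g8; in check: no.
White is not in check, so this cannot be checkmate.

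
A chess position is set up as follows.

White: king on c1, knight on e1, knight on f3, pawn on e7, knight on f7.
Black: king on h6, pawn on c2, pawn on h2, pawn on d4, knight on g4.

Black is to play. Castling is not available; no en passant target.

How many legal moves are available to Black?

4

Black to move; king on h6.
In check: yes, from the white knight on f7.
Legal moves: Kh7, Kg7, Kg6, Kh5.
Count: 4.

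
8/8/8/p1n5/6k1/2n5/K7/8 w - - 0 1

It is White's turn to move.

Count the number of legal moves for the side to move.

White to move; king on a2.
In check: yes, from the black knight on c3.
Legal moves: Ka3, Kb2, Ka1.
Count: 3.

3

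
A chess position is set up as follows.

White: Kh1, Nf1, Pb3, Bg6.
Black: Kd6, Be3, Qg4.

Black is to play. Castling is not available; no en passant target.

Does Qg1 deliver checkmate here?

After Qg1: white king on h1; in check: yes, from the black queen on g1.
King squares — g1: attacked by Be3; g2: attacked by Qg1; h2: attacked by Qg1.
White has no legal moves → checkmate.

yes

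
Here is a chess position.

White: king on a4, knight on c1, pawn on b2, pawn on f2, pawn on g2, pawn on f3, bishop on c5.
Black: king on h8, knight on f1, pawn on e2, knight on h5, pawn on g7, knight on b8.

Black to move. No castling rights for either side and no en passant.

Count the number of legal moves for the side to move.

Black to move; king on h8.
In check: no.
Legal moves: Kg8, Kh7, Nd7, Nc6, Na6, Nf6, Nf4, Nhg3, Nfg3, Ne3, Nh2, Nd2, g6, e1=Q, e1=R, e1=B, e1=N, g5.
Count: 18.

18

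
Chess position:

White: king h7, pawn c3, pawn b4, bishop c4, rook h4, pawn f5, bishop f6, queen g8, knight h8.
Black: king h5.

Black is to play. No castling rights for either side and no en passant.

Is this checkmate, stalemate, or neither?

checkmate

Black to move; black king on h5.
In check: yes, from the white rook on h4.
King squares — g4: attacked by Rh4; h4: attacked by Bf6; g5: attacked by Bf6; g6: attacked by Pf5; h6: attacked by Rh4.
Legal moves for Black: none.
In check with no legal moves → checkmate.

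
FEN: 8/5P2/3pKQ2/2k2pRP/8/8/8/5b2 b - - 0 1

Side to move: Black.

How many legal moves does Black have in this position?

13

Black to move; king on c5.
In check: no.
Legal moves: Kc6, Kb6, Kb5, Kc4, Kb4, Ba6, Bb5, Bc4+, Bh3, Bd3, Bg2, Be2, d5.
Count: 13.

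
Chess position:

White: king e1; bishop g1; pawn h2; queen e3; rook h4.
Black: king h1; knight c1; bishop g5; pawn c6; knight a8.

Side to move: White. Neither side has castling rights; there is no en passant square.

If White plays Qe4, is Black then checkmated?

After Qe4: black king on h1; in check: yes, from the white queen on e4.
Black has 1 legal reply: Kxg1.
In check but a legal move exists → not checkmate.

no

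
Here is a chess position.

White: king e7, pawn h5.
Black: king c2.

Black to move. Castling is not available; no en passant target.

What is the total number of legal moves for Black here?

Black to move; king on c2.
In check: no.
Legal moves: Kd3, Kc3, Kb3, Kd2, Kb2, Kd1, Kc1, Kb1.
Count: 8.

8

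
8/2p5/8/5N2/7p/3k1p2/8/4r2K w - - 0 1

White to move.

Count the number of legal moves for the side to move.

1

White to move; king on h1.
In check: yes, from the black rook on e1.
Legal moves: Kh2.
Count: 1.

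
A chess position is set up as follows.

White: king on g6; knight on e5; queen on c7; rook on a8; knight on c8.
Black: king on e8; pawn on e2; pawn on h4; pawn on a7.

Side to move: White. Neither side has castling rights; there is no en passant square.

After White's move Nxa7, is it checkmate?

yes

After Nxa7: black king on e8; in check: yes, from the white rook on a8.
King squares — d7: attacked by Ne5; e7: attacked by Qc7; f7: attacked by Ne5; d8: attacked by Qc7; f8: attacked by Ra8.
Black has no legal moves → checkmate.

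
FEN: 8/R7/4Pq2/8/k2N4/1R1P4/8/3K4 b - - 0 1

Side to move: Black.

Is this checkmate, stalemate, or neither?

Black to move; black king on a4.
In check: yes, from the white rook on a7.
King squares — a3: attacked by Rb3; b3: attacked by Nd4; b4: attacked by Rb3; a5: attacked by Ra7; b5: attacked by Rb3.
Legal moves for Black: none.
In check with no legal moves → checkmate.

checkmate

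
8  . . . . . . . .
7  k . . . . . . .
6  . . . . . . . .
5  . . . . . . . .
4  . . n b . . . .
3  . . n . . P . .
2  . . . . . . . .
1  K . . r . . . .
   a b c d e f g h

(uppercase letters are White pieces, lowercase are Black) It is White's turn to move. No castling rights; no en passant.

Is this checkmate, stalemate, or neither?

checkmate

White to move; white king on a1.
In check: yes, from the black rook on d1.
King squares — b1: attacked by Rd1; a2: attacked by Nc3; b2: attacked by Nc4.
Legal moves for White: none.
In check with no legal moves → checkmate.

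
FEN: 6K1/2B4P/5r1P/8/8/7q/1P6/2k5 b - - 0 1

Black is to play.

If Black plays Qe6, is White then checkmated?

After Qe6: white king on g8; in check: yes, from the black queen on e6.
White has 2 legal replies: Kh8, Kg7.
In check but a legal move exists → not checkmate.

no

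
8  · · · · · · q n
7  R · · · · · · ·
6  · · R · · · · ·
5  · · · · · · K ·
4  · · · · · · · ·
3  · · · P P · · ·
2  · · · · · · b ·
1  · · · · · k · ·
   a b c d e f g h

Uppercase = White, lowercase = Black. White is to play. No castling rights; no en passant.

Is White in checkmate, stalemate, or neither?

neither

White to move; white king on g5.
In check: yes, from the black queen on g8.
King squares — f4: available; g4: attacked by Qg8; h4: available; f5: available; h5: available; f6: available; g6: attacked by Qg8; h6: available.
Legal moves for White: Kh6, Kf6, Kh5, Kf5, Kh4, Kf4, Rg7, Rg6.
White is in check but has 8 legal moves → neither.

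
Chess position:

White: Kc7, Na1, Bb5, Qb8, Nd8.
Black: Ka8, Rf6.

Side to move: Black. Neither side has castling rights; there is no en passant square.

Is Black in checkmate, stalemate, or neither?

checkmate

Black to move; black king on a8.
In check: yes, from the white queen on b8.
King squares — a7: attacked by Qb8; b7: attacked by Kc7; b8: attacked by Kc7.
Legal moves for Black: none.
In check with no legal moves → checkmate.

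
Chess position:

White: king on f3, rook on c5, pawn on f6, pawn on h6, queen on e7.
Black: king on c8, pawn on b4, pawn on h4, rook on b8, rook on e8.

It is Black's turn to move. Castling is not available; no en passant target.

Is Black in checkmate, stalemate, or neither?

checkmate

Black to move; black king on c8.
In check: yes, from the white rook on c5.
King squares — b7: attacked by Qe7; c7: attacked by Rc5; d7: attacked by Qe7; b8: own rook; d8: attacked by Qe7.
Legal moves for Black: none.
In check with no legal moves → checkmate.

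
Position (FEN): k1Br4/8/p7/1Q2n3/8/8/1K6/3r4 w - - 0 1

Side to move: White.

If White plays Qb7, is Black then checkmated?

yes

After Qb7: black king on a8; in check: yes, from the white queen on b7.
King squares — a7: attacked by Qb7; b7: attacked by Bc8; b8: attacked by Qb7.
Black has no legal moves → checkmate.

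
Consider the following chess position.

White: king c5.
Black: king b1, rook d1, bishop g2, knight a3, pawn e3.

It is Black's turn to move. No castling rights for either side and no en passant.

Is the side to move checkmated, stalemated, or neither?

Black to move; black king on b1.
In check: no.
Legal moves for Black include: Nb5, Nc4, Nc2, Ba8, Bb7, Bc6, Bd5, Be4, Bh3, Bf3, Bh1, Bf1, Rd8, Rd7, Rd6, Rd5+, Rd4, Rd3, ... (list truncated; more exist).
Black has legal moves and is not in check → neither.

neither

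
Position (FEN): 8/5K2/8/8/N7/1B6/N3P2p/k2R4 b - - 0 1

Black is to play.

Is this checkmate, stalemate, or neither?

Black to move; black king on a1.
In check: yes, from the white rook on d1.
King squares — b1: attacked by Rd1; a2: attacked by Bb3; b2: attacked by Na4.
Legal moves for Black: none.
In check with no legal moves → checkmate.

checkmate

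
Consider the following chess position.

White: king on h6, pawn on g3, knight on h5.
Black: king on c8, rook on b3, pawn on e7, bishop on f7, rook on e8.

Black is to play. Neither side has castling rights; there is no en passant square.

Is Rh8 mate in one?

After Rh8: white king on h6; in check: yes, from the black rook on h8.
White has 2 legal replies: Kg7, Kg5.
In check but a legal move exists → not checkmate.

no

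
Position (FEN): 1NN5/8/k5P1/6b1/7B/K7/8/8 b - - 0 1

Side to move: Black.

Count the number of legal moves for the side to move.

Black to move; king on a6.
In check: yes, from the white knight on b8.
Legal moves: Kb7, Kb5, Ka5.
Count: 3.

3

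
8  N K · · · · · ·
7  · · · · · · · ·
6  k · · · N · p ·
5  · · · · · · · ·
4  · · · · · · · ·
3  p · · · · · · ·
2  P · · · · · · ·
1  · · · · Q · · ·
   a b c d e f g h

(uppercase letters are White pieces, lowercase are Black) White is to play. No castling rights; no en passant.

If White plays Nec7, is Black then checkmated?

After Nec7: black king on a6; in check: yes, from the white knight on c7.
King squares — a5: attacked by Qe1; b5: attacked by Nc7; b6: attacked by Na8; a7: attacked by Kb8; b7: attacked by Kb8.
Black has no legal moves → checkmate.

yes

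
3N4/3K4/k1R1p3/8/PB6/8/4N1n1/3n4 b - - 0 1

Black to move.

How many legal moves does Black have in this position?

1

Black to move; king on a6.
In check: yes, from the white rook on c6.
Legal moves: Ka7.
Count: 1.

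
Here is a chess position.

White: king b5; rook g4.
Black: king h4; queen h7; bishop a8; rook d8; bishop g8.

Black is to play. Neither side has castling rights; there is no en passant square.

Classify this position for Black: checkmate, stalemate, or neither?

Black to move; black king on h4.
In check: yes, from the white rook on g4.
King squares — g3: attacked by Rg4; h3: available; g4: available; g5: attacked by Rg4; h5: available.
Legal moves for Black: Kh5, Kxg4, Kh3.
Black is in check but has 3 legal moves → neither.

neither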